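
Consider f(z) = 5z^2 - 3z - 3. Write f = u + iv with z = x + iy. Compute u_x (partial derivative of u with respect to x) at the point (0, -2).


Step 1: f(z) = 5(x+iy)^2 - 3(x+iy) - 3
Step 2: u = 5(x^2 - y^2) - 3x - 3
Step 3: u_x = 10x - 3
Step 4: At (0, -2): u_x = 0 - 3 = -3

-3


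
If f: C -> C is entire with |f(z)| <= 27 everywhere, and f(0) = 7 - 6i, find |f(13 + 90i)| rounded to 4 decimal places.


Step 1: By Liouville's theorem, a bounded entire function is constant.
Step 2: f(z) = f(0) = 7 - 6i for all z.
Step 3: |f(w)| = |7 - 6i| = sqrt(49 + 36)
Step 4: = 9.2195

9.2195


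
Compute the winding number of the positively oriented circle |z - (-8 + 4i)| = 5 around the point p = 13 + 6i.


Step 1: Center c = (-8, 4), radius = 5
Step 2: |p - c|^2 = 21^2 + 2^2 = 445
Step 3: r^2 = 25
Step 4: |p-c| > r so winding number = 0

0


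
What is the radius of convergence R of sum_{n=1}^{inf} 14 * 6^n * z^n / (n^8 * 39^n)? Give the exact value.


Step 1: General term a_n = 14 * 6^n / (n^8 * 39^n)
Step 2: By the root test, |a_n|^(1/n) = 14^(1/n) * 6 / (n^(8/n) * 39) -> 6/39 as n -> infinity (since 14^(1/n) -> 1 and n^(8/n) -> 1)
Step 3: R = 1/lim|a_n|^(1/n) = 39/6 = 13/2

13/2


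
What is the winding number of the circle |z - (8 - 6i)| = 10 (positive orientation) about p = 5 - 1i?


Step 1: Center c = (8, -6), radius = 10
Step 2: |p - c|^2 = (-3)^2 + 5^2 = 34
Step 3: r^2 = 100
Step 4: |p-c| < r so winding number = 1

1


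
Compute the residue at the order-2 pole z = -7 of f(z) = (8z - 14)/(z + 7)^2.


Step 1: Pole of order 2 at z = -7
Step 2: Res = lim d/dz [(z + 7)^2 * f(z)] as z -> -7
Step 3: (z + 7)^2 * f(z) = 8z - 14
Step 4: d/dz[8z - 14] = 8

8


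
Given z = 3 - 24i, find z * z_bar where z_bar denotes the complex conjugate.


Step 1: conj(z) = 3 + 24i
Step 2: z * conj(z) = 3^2 + (-24)^2
Step 3: = 9 + 576 = 585

585


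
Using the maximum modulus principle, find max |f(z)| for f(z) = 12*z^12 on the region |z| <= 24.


Step 1: On |z| = 24, |f(z)| = 12 * |z|^12 = 12 * 24^12
Step 2: By maximum modulus principle, maximum is on boundary.
Step 3: Maximum = 12 * 36520347436056576 = 438244169232678912

438244169232678912


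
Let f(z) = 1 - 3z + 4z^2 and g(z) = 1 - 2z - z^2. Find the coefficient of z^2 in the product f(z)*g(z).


Step 1: z^2 term in f*g comes from: (1)*(-z^2) + (-3z)*(-2z) + (4z^2)*(1)
Step 2: = -1 + 6 + 4
Step 3: = 9

9


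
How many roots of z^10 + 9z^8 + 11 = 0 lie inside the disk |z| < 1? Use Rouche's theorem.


Step 1: On |z| = 1 the three terms have sizes |z^10| = 1^10 = 1, |9z^8| = 9*1^8 = 9, |11| = 11
Step 2: The dominant term is g(z) = 11; let h(z) = z^10 + 9z^8 so f = g + h
Step 3: On |z| = 1: |g| = 11 and |h| <= 1 + 9 = 10
Step 4: Since 11 > 10, |h| < |g| on |z| = 1, so by Rouche f has the same number of zeros as g inside |z| < 1
Step 5: g(z) = 11 is a nonzero constant with no zeros inside |z| < 1. Answer = 0

0


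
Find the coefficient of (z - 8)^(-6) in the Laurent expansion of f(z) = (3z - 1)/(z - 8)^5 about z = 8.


Step 1: Write the numerator in powers of (z - 8): 3z - 1 = 3(z - 8) + (3*8 - 1) = 3(z - 8) + 23
Step 2: Divide by (z - 8)^5: f(z) = 23(z - 8)^(-5) + 3(z - 8)^(-4)
Step 3: This finite sum is the Laurent series of f about z = 8.
Step 4: Only the powers -5 and -4 appear, so the coefficient of (z - 8)^(-6) = 0

0


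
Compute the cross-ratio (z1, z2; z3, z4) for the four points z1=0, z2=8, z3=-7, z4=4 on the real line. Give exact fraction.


Step 1: (z1-z3)(z2-z4) = 7 * 4 = 28
Step 2: (z1-z4)(z2-z3) = (-4) * 15 = -60
Step 3: Cross-ratio = -28/60 = -7/15

-7/15


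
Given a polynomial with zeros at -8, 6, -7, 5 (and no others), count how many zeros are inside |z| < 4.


Step 1: Check each root:
  z = -8: |-8| = 8 >= 4
  z = 6: |6| = 6 >= 4
  z = -7: |-7| = 7 >= 4
  z = 5: |5| = 5 >= 4
Step 2: Count = 0

0


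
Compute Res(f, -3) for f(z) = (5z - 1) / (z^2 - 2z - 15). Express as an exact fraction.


Step 1: Q(z) = z^2 - 2z - 15 = (z + 3)(z - 5)
Step 2: Q'(z) = 2z - 2
Step 3: Q'(-3) = -8, P(-3) = -16
Step 4: Res = P(-3)/Q'(-3) = -16/(-8) = 2

2


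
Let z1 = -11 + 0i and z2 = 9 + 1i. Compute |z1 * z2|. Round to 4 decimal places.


Step 1: |z1| = sqrt((-11)^2 + 0^2) = sqrt(121)
Step 2: |z2| = sqrt(9^2 + 1^2) = sqrt(82)
Step 3: |z1*z2| = |z1|*|z2| = sqrt(121) * sqrt(82) = sqrt(121 * 82) = sqrt(9922)
Step 4: = 99.6092

99.6092


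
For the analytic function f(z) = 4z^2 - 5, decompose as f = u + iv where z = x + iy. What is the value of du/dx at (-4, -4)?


Step 1: f(z) = 4(x+iy)^2 - 5
Step 2: u = 4(x^2 - y^2) - 5
Step 3: u_x = 8x + 0
Step 4: At (-4, -4): u_x = -32 + 0 = -32

-32


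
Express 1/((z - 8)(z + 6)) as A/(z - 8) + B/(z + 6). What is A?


Step 1: Multiply both sides by (z - 8) and set z = 8
Step 2: A = 1 / (8 + 6)
Step 3: A = 1 / 14
Step 4: A = 1/14

1/14


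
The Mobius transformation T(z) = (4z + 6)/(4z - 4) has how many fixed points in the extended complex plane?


Step 1: Fixed points satisfy T(z) = z
Step 2: 4z^2 - 8z - 6 = 0
Step 3: Discriminant = (-8)^2 - 4*4*(-6) = 160
Step 4: Number of fixed points = 2

2


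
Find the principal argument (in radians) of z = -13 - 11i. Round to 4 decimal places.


Step 1: z = -13 - 11i
Step 2: arg(z) = atan2(-11, -13)
Step 3: arg(z) = -2.4393

-2.4393


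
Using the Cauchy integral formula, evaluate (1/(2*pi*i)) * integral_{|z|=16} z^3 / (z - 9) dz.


Step 1: f(z) = z^3, a = 9 is inside |z| = 16
Step 2: By Cauchy integral formula: (1/(2pi*i)) * integral = f(a)
Step 3: f(9) = 9^3 = 729

729


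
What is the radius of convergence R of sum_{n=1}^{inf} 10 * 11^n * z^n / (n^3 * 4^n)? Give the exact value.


Step 1: General term a_n = 10 * 11^n / (n^3 * 4^n)
Step 2: By the root test, |a_n|^(1/n) = 10^(1/n) * 11 / (n^(3/n) * 4) -> 11/4 as n -> infinity (since 10^(1/n) -> 1 and n^(3/n) -> 1)
Step 3: R = 1/lim|a_n|^(1/n) = 4/11

4/11


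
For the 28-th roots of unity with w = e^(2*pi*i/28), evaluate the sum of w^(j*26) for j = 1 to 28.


Step 1: The sum sum_{j=1}^{n} w^(k*j) equals n if n | k, else 0.
Step 2: Here n = 28, k = 26
Step 3: Does n divide k? 28 | 26 -> False
Step 4: Sum = 0

0


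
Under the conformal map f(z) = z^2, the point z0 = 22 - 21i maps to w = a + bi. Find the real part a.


Step 1: z0 = 22 - 21i
Step 2: z0^2 = 22^2 - (-21)^2 - 924i
Step 3: real part = 484 - 441 = 43

43


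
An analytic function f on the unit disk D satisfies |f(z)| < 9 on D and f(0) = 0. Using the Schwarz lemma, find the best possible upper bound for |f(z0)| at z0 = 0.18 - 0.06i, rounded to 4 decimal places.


Step 1: g = f/9 maps D -> D with g(0) = 0, so by the Schwarz lemma |g(z)| <= |z|, i.e. |f(z)| <= 9|z|; this is sharp (f(z) = 9z).
Step 2: |z0|^2 = 0.18^2 + (-0.06)^2 = 0.036
Step 3: |z0| = sqrt(0.036) = 0.189737
Step 4: Best bound = 9 * |z0| = 9 * 0.189737 = 1.7076

1.7076


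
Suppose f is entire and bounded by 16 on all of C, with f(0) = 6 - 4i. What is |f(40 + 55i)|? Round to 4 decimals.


Step 1: By Liouville's theorem, a bounded entire function is constant.
Step 2: f(z) = f(0) = 6 - 4i for all z.
Step 3: |f(w)| = |6 - 4i| = sqrt(36 + 16)
Step 4: = 7.2111

7.2111


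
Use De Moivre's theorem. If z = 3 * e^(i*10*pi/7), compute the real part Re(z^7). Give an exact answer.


Step 1: By De Moivre's theorem, z^7 = 3^7 * e^(i*7*10*pi/7) = 2187 * (cos(10*pi) + i*sin(10*pi))
Step 2: |z|^7 = 3^7 = 2187
Step 3: Reduce the angle mod 2*pi: 10*pi - 10*pi = 0
Step 4: cos(0) = 1
Step 5: Re(z^7) = 2187 * 1 = 2187

2187


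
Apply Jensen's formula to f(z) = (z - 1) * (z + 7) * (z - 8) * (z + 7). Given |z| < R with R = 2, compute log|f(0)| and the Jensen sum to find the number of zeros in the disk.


Jensen's formula: (1/2pi)*integral log|f(Re^it)|dt = log|f(0)| + sum_{|a_k|<R} log(R/|a_k|)
Step 1: f(0) = (-1) * 7 * (-8) * 7 = 392
Step 2: log|f(0)| = log|1| + log|-7| + log|8| + log|-7| = 5.9713
Step 3: Zeros inside |z| < 2: 1
Step 4: Jensen sum = log(2/1) = 0.6931
Step 5: n(R) = number of terms in the Jensen sum = count of zeros inside |z| < 2 = 1

1


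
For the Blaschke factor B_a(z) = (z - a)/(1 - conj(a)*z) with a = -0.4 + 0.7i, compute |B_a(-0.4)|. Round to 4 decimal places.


Step 1: Numerator z0 - a = -0.4 - (-0.4 + 0.7i) = 0 - 0.7i
Step 2: Denominator 1 - conj(a)*z0 = 1 - (-0.4 - 0.7i)*(-0.4) = 0.84 - 0.28i
Step 3: |z0 - a|^2 = 0^2 + (-0.7)^2 = 0.49; |1 - conj(a)*z0|^2 = 0.84^2 + (-0.28)^2 = 0.784
Step 4: |B_a(-0.4)| = sqrt(0.49 / 0.784) = sqrt(0.625)
Step 5: = 0.7906

0.7906


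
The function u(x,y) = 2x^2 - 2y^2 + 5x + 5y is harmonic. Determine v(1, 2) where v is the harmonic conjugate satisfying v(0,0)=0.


Step 1: v_x = -u_y = 4y - 5
Step 2: v_y = u_x = 4x + 5
Step 3: v = 4xy - 5x + 5y + C
Step 4: v(0,0) = 0 => C = 0
Step 5: v(1, 2) = 13

13


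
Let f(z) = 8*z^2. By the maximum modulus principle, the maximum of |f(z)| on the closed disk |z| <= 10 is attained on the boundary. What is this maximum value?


Step 1: On |z| = 10, |f(z)| = 8 * |z|^2 = 8 * 10^2
Step 2: By maximum modulus principle, maximum is on boundary.
Step 3: Maximum = 8 * 100 = 800

800


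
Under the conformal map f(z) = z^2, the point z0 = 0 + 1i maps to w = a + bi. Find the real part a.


Step 1: z0 = 0 + 1i
Step 2: z0^2 = 0^2 - 1^2 + 0i
Step 3: real part = 0 - 1 = -1

-1


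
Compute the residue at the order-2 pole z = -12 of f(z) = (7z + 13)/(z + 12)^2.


Step 1: Pole of order 2 at z = -12
Step 2: Res = lim d/dz [(z + 12)^2 * f(z)] as z -> -12
Step 3: (z + 12)^2 * f(z) = 7z + 13
Step 4: d/dz[7z + 13] = 7

7


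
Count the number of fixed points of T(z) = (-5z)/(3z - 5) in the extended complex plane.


Step 1: Fixed points satisfy T(z) = z
Step 2: 3z^2 = 0
Step 3: Discriminant = 0^2 - 4*3*0 = 0
Step 4: Number of fixed points = 1

1


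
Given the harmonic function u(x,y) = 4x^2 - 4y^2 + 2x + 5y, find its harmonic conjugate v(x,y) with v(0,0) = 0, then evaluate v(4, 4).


Step 1: v_x = -u_y = 8y - 5
Step 2: v_y = u_x = 8x + 2
Step 3: v = 8xy - 5x + 2y + C
Step 4: v(0,0) = 0 => C = 0
Step 5: v(4, 4) = 116

116


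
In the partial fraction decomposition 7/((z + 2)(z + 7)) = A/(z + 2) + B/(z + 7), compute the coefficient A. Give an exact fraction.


Step 1: Multiply both sides by (z + 2) and set z = -2
Step 2: A = 7 / (-2 + 7)
Step 3: A = 7 / 5
Step 4: A = 7/5

7/5


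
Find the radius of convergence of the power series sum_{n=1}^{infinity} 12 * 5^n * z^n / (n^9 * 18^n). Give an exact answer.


Step 1: General term a_n = 12 * 5^n / (n^9 * 18^n)
Step 2: By the root test, |a_n|^(1/n) = 12^(1/n) * 5 / (n^(9/n) * 18) -> 5/18 as n -> infinity (since 12^(1/n) -> 1 and n^(9/n) -> 1)
Step 3: R = 1/lim|a_n|^(1/n) = 18/5

18/5


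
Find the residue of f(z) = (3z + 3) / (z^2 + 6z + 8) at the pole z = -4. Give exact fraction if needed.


Step 1: Q(z) = z^2 + 6z + 8 = (z + 4)(z + 2)
Step 2: Q'(z) = 2z + 6
Step 3: Q'(-4) = -2, P(-4) = -9
Step 4: Res = P(-4)/Q'(-4) = -9/(-2) = 9/2

9/2


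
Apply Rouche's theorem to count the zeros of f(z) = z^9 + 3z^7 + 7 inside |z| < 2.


Step 1: On |z| = 2 the three terms have sizes |z^9| = 2^9 = 512, |3z^7| = 3*2^7 = 384, |7| = 7
Step 2: The dominant term is g(z) = z^9; let h(z) = 3z^7 + 7 so f = g + h
Step 3: On |z| = 2: |g| = 512 and |h| <= 384 + 7 = 391
Step 4: Since 512 > 391, |h| < |g| on |z| = 2, so by Rouche f has the same number of zeros as g inside |z| < 2
Step 5: g(z) = z^9 has 9 zeros (all at the origin) inside |z| < 2. Answer = 9

9


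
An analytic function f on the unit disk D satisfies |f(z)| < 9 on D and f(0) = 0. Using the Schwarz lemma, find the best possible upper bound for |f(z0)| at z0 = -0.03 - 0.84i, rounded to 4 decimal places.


Step 1: g = f/9 maps D -> D with g(0) = 0, so by the Schwarz lemma |g(z)| <= |z|, i.e. |f(z)| <= 9|z|; this is sharp (f(z) = 9z).
Step 2: |z0|^2 = (-0.03)^2 + (-0.84)^2 = 0.7065
Step 3: |z0| = sqrt(0.7065) = 0.840536
Step 4: Best bound = 9 * |z0| = 9 * 0.840536 = 7.5648

7.5648


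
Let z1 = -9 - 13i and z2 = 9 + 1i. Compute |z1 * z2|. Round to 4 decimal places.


Step 1: |z1| = sqrt((-9)^2 + (-13)^2) = sqrt(250)
Step 2: |z2| = sqrt(9^2 + 1^2) = sqrt(82)
Step 3: |z1*z2| = |z1|*|z2| = sqrt(250) * sqrt(82) = sqrt(250 * 82) = sqrt(20500)
Step 4: = 143.1782

143.1782


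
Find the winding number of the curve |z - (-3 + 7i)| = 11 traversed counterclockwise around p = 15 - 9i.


Step 1: Center c = (-3, 7), radius = 11
Step 2: |p - c|^2 = 18^2 + (-16)^2 = 580
Step 3: r^2 = 121
Step 4: |p-c| > r so winding number = 0

0


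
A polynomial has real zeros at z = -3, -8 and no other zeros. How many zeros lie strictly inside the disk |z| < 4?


Step 1: Check each root:
  z = -3: |-3| = 3 < 4
  z = -8: |-8| = 8 >= 4
Step 2: Count = 1

1


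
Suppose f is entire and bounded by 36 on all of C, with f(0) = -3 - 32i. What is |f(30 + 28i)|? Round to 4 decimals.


Step 1: By Liouville's theorem, a bounded entire function is constant.
Step 2: f(z) = f(0) = -3 - 32i for all z.
Step 3: |f(w)| = |-3 - 32i| = sqrt(9 + 1024)
Step 4: = 32.1403

32.1403


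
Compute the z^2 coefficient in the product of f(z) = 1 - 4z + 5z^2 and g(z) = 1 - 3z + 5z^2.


Step 1: z^2 term in f*g comes from: (1)*(5z^2) + (-4z)*(-3z) + (5z^2)*(1)
Step 2: = 5 + 12 + 5
Step 3: = 22

22


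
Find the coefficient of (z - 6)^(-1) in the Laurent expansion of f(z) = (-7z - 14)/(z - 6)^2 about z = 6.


Step 1: Write the numerator in powers of (z - 6): -7z - 14 = -7(z - 6) + (-7*6 - 14) = -7(z - 6) - 56
Step 2: Divide by (z - 6)^2: f(z) = -56(z - 6)^(-2) - 7(z - 6)^(-1)
Step 3: This finite sum is the Laurent series of f about z = 6.
Step 4: Coefficient of (z - 6)^(-1) = coefficient of (z - 6) in the re-centred numerator = -7

-7


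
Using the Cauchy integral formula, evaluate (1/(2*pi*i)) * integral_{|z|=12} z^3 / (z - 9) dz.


Step 1: f(z) = z^3, a = 9 is inside |z| = 12
Step 2: By Cauchy integral formula: (1/(2pi*i)) * integral = f(a)
Step 3: f(9) = 9^3 = 729

729


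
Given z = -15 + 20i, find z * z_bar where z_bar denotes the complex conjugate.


Step 1: conj(z) = -15 - 20i
Step 2: z * conj(z) = (-15)^2 + 20^2
Step 3: = 225 + 400 = 625

625


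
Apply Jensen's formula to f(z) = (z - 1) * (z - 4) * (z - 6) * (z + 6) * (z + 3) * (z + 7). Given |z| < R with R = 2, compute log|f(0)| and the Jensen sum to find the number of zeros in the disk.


Jensen's formula: (1/2pi)*integral log|f(Re^it)|dt = log|f(0)| + sum_{|a_k|<R} log(R/|a_k|)
Step 1: f(0) = (-1) * (-4) * (-6) * 6 * 3 * 7 = -3024
Step 2: log|f(0)| = log|1| + log|4| + log|6| + log|-6| + log|-3| + log|-7| = 8.0143
Step 3: Zeros inside |z| < 2: 1
Step 4: Jensen sum = log(2/1) = 0.6931
Step 5: n(R) = number of terms in the Jensen sum = count of zeros inside |z| < 2 = 1

1


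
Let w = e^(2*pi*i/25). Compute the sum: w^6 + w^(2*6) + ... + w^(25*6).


Step 1: The sum sum_{j=1}^{n} w^(k*j) equals n if n | k, else 0.
Step 2: Here n = 25, k = 6
Step 3: Does n divide k? 25 | 6 -> False
Step 4: Sum = 0

0


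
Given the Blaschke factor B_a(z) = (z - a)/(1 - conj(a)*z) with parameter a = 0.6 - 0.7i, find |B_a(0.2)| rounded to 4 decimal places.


Step 1: Numerator z0 - a = 0.2 - (0.6 - 0.7i) = -0.4 + 0.7i
Step 2: Denominator 1 - conj(a)*z0 = 1 - (0.6 + 0.7i)*0.2 = 0.88 - 0.14i
Step 3: |z0 - a|^2 = (-0.4)^2 + 0.7^2 = 0.65; |1 - conj(a)*z0|^2 = 0.88^2 + (-0.14)^2 = 0.794
Step 4: |B_a(0.2)| = sqrt(0.65 / 0.794) = sqrt(0.81864)
Step 5: = 0.9048

0.9048


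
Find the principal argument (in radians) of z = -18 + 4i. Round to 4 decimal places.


Step 1: z = -18 + 4i
Step 2: arg(z) = atan2(4, -18)
Step 3: arg(z) = 2.9229

2.9229


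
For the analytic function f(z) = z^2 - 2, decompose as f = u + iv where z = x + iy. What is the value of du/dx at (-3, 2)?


Step 1: f(z) = (x+iy)^2 - 2
Step 2: u = (x^2 - y^2) - 2
Step 3: u_x = 2x + 0
Step 4: At (-3, 2): u_x = -6 + 0 = -6

-6


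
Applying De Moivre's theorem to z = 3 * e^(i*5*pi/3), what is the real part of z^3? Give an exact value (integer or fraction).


Step 1: By De Moivre's theorem, z^3 = 3^3 * e^(i*3*5*pi/3) = 27 * (cos(5*pi) + i*sin(5*pi))
Step 2: |z|^3 = 3^3 = 27
Step 3: Reduce the angle mod 2*pi: 5*pi - 4*pi = pi
Step 4: cos(pi) = -1
Step 5: Re(z^3) = 27 * (-1) = -27

-27


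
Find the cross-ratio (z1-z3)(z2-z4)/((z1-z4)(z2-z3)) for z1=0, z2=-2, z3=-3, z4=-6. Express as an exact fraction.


Step 1: (z1-z3)(z2-z4) = 3 * 4 = 12
Step 2: (z1-z4)(z2-z3) = 6 * 1 = 6
Step 3: Cross-ratio = 12/6 = 2

2


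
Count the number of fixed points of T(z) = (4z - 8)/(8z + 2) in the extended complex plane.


Step 1: Fixed points satisfy T(z) = z
Step 2: 8z^2 - 2z + 8 = 0
Step 3: Discriminant = (-2)^2 - 4*8*8 = -252
Step 4: Number of fixed points = 2

2


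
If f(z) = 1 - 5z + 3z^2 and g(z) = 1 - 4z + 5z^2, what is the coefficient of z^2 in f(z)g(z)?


Step 1: z^2 term in f*g comes from: (1)*(5z^2) + (-5z)*(-4z) + (3z^2)*(1)
Step 2: = 5 + 20 + 3
Step 3: = 28

28


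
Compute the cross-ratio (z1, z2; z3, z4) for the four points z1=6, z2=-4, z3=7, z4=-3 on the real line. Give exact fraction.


Step 1: (z1-z3)(z2-z4) = (-1) * (-1) = 1
Step 2: (z1-z4)(z2-z3) = 9 * (-11) = -99
Step 3: Cross-ratio = -1/99 = -1/99

-1/99


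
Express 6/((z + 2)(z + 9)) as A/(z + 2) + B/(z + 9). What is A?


Step 1: Multiply both sides by (z + 2) and set z = -2
Step 2: A = 6 / (-2 + 9)
Step 3: A = 6 / 7
Step 4: A = 6/7

6/7


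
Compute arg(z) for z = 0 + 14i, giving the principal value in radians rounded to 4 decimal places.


Step 1: z = 0 + 14i
Step 2: arg(z) = atan2(14, 0)
Step 3: arg(z) = 1.5708

1.5708


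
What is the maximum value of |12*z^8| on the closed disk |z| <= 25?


Step 1: On |z| = 25, |f(z)| = 12 * |z|^8 = 12 * 25^8
Step 2: By maximum modulus principle, maximum is on boundary.
Step 3: Maximum = 12 * 152587890625 = 1831054687500

1831054687500


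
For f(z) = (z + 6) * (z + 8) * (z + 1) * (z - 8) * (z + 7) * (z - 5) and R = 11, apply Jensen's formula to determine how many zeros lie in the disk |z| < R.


Jensen's formula: (1/2pi)*integral log|f(Re^it)|dt = log|f(0)| + sum_{|a_k|<R} log(R/|a_k|)
Step 1: f(0) = 6 * 8 * 1 * (-8) * 7 * (-5) = 13440
Step 2: log|f(0)| = log|-6| + log|-8| + log|-1| + log|8| + log|-7| + log|5| = 9.506
Step 3: Zeros inside |z| < 11: -6, -8, -1, 8, -7, 5
Step 4: Jensen sum = log(11/6) + log(11/8) + log(11/1) + log(11/8) + log(11/7) + log(11/5) = 4.8814
Step 5: n(R) = number of terms in the Jensen sum = count of zeros inside |z| < 11 = 6

6


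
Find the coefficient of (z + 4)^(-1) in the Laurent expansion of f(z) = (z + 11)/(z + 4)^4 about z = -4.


Step 1: Write the numerator in powers of (z + 4): z + 11 = (z + 4) + (1*(-4) + 11) = (z + 4) + 7
Step 2: Divide by (z + 4)^4: f(z) = 7(z + 4)^(-4) + (z + 4)^(-3)
Step 3: This finite sum is the Laurent series of f about z = -4.
Step 4: Only the powers -4 and -3 appear, so the coefficient of (z + 4)^(-1) = 0

0


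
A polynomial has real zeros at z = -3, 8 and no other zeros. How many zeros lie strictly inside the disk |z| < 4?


Step 1: Check each root:
  z = -3: |-3| = 3 < 4
  z = 8: |8| = 8 >= 4
Step 2: Count = 1

1


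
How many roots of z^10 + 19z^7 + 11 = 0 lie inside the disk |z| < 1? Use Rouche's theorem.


Step 1: On |z| = 1 the three terms have sizes |z^10| = 1^10 = 1, |19z^7| = 19*1^7 = 19, |11| = 11
Step 2: The dominant term is g(z) = 19z^7; let h(z) = z^10 + 11 so f = g + h
Step 3: On |z| = 1: |g| = 19 and |h| <= 1 + 11 = 12
Step 4: Since 19 > 12, |h| < |g| on |z| = 1, so by Rouche f has the same number of zeros as g inside |z| < 1
Step 5: g(z) = 19z^7 has 7 zeros (at the origin, multiplicity 7) inside |z| < 1. Answer = 7

7


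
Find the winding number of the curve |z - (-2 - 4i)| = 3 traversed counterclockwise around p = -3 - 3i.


Step 1: Center c = (-2, -4), radius = 3
Step 2: |p - c|^2 = (-1)^2 + 1^2 = 2
Step 3: r^2 = 9
Step 4: |p-c| < r so winding number = 1

1


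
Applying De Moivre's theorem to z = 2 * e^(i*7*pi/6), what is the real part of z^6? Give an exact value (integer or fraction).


Step 1: By De Moivre's theorem, z^6 = 2^6 * e^(i*6*7*pi/6) = 64 * (cos(7*pi) + i*sin(7*pi))
Step 2: |z|^6 = 2^6 = 64
Step 3: Reduce the angle mod 2*pi: 7*pi - 6*pi = pi
Step 4: cos(pi) = -1
Step 5: Re(z^6) = 64 * (-1) = -64

-64


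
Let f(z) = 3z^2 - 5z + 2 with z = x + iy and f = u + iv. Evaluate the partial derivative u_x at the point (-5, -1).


Step 1: f(z) = 3(x+iy)^2 - 5(x+iy) + 2
Step 2: u = 3(x^2 - y^2) - 5x + 2
Step 3: u_x = 6x - 5
Step 4: At (-5, -1): u_x = -30 - 5 = -35

-35


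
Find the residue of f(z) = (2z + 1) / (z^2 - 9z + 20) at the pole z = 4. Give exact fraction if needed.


Step 1: Q(z) = z^2 - 9z + 20 = (z - 4)(z - 5)
Step 2: Q'(z) = 2z - 9
Step 3: Q'(4) = -1, P(4) = 9
Step 4: Res = P(4)/Q'(4) = 9/(-1) = -9

-9


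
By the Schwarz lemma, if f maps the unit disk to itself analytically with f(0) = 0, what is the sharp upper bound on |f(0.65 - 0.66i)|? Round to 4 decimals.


Step 1: Schwarz lemma: if f: D -> D is analytic with f(0) = 0, then |f(z)| <= |z| for all z in D, and this is sharp (f(z) = z).
Step 2: |z0|^2 = 0.65^2 + (-0.66)^2 = 0.8581
Step 3: |z0| = sqrt(0.8581) = 0.926337
Step 4: Best bound = |z0| = 0.9263

0.9263


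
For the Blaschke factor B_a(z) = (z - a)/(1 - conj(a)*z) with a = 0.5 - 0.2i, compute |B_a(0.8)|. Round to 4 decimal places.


Step 1: Numerator z0 - a = 0.8 - (0.5 - 0.2i) = 0.3 + 0.2i
Step 2: Denominator 1 - conj(a)*z0 = 1 - (0.5 + 0.2i)*0.8 = 0.6 - 0.16i
Step 3: |z0 - a|^2 = 0.3^2 + 0.2^2 = 0.13; |1 - conj(a)*z0|^2 = 0.6^2 + (-0.16)^2 = 0.3856
Step 4: |B_a(0.8)| = sqrt(0.13 / 0.3856) = sqrt(0.337137)
Step 5: = 0.5806

0.5806


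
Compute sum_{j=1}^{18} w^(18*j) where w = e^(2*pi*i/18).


Step 1: The sum sum_{j=1}^{n} w^(k*j) equals n if n | k, else 0.
Step 2: Here n = 18, k = 18
Step 3: Does n divide k? 18 | 18 -> True
Step 4: Sum = 18

18


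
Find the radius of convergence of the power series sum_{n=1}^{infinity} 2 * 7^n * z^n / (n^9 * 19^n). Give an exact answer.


Step 1: General term a_n = 2 * 7^n / (n^9 * 19^n)
Step 2: By the root test, |a_n|^(1/n) = 2^(1/n) * 7 / (n^(9/n) * 19) -> 7/19 as n -> infinity (since 2^(1/n) -> 1 and n^(9/n) -> 1)
Step 3: R = 1/lim|a_n|^(1/n) = 19/7

19/7


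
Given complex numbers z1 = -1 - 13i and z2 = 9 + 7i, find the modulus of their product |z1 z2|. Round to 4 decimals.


Step 1: |z1| = sqrt((-1)^2 + (-13)^2) = sqrt(170)
Step 2: |z2| = sqrt(9^2 + 7^2) = sqrt(130)
Step 3: |z1*z2| = |z1|*|z2| = sqrt(170) * sqrt(130) = sqrt(170 * 130) = sqrt(22100)
Step 4: = 148.6607

148.6607


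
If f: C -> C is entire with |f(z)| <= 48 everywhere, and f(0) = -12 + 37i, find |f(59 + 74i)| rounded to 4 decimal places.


Step 1: By Liouville's theorem, a bounded entire function is constant.
Step 2: f(z) = f(0) = -12 + 37i for all z.
Step 3: |f(w)| = |-12 + 37i| = sqrt(144 + 1369)
Step 4: = 38.8973

38.8973


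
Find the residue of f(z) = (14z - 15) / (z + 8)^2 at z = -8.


Step 1: Pole of order 2 at z = -8
Step 2: Res = lim d/dz [(z + 8)^2 * f(z)] as z -> -8
Step 3: (z + 8)^2 * f(z) = 14z - 15
Step 4: d/dz[14z - 15] = 14

14


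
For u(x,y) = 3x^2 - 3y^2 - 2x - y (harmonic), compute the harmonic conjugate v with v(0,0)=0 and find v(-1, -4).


Step 1: v_x = -u_y = 6y + 1
Step 2: v_y = u_x = 6x - 2
Step 3: v = 6xy + x - 2y + C
Step 4: v(0,0) = 0 => C = 0
Step 5: v(-1, -4) = 31

31


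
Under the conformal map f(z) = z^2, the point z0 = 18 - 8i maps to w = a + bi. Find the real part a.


Step 1: z0 = 18 - 8i
Step 2: z0^2 = 18^2 - (-8)^2 - 288i
Step 3: real part = 324 - 64 = 260

260


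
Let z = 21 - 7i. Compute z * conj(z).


Step 1: conj(z) = 21 + 7i
Step 2: z * conj(z) = 21^2 + (-7)^2
Step 3: = 441 + 49 = 490

490


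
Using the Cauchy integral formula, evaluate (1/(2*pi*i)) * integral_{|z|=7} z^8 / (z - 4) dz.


Step 1: f(z) = z^8, a = 4 is inside |z| = 7
Step 2: By Cauchy integral formula: (1/(2pi*i)) * integral = f(a)
Step 3: f(4) = 4^8 = 65536

65536


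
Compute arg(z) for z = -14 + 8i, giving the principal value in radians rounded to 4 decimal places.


Step 1: z = -14 + 8i
Step 2: arg(z) = atan2(8, -14)
Step 3: arg(z) = 2.6224

2.6224


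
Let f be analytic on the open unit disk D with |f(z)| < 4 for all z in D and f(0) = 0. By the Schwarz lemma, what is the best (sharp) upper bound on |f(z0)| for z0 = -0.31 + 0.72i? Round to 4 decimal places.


Step 1: g = f/4 maps D -> D with g(0) = 0, so by the Schwarz lemma |g(z)| <= |z|, i.e. |f(z)| <= 4|z|; this is sharp (f(z) = 4z).
Step 2: |z0|^2 = (-0.31)^2 + 0.72^2 = 0.6145
Step 3: |z0| = sqrt(0.6145) = 0.783901
Step 4: Best bound = 4 * |z0| = 4 * 0.783901 = 3.1356

3.1356


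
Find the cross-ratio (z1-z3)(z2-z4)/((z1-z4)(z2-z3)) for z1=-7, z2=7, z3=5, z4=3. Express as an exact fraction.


Step 1: (z1-z3)(z2-z4) = (-12) * 4 = -48
Step 2: (z1-z4)(z2-z3) = (-10) * 2 = -20
Step 3: Cross-ratio = 48/20 = 12/5

12/5


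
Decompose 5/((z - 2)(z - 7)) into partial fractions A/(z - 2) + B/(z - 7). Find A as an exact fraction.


Step 1: Multiply both sides by (z - 2) and set z = 2
Step 2: A = 5 / (2 - 7)
Step 3: A = 5 / (-5)
Step 4: A = -1

-1


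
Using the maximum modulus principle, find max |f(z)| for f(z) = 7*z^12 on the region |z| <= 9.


Step 1: On |z| = 9, |f(z)| = 7 * |z|^12 = 7 * 9^12
Step 2: By maximum modulus principle, maximum is on boundary.
Step 3: Maximum = 7 * 282429536481 = 1977006755367

1977006755367


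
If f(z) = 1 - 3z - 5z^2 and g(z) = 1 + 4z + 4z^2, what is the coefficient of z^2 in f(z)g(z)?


Step 1: z^2 term in f*g comes from: (1)*(4z^2) + (-3z)*(4z) + (-5z^2)*(1)
Step 2: = 4 - 12 - 5
Step 3: = -13

-13


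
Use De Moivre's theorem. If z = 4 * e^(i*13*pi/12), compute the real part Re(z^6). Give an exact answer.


Step 1: By De Moivre's theorem, z^6 = 4^6 * e^(i*6*13*pi/12) = 4096 * (cos(13*pi/2) + i*sin(13*pi/2))
Step 2: |z|^6 = 4^6 = 4096
Step 3: Reduce the angle mod 2*pi: 13*pi/2 - 6*pi = pi/2
Step 4: cos(pi/2) = 0
Step 5: Re(z^6) = 4096 * 0 = 0

0


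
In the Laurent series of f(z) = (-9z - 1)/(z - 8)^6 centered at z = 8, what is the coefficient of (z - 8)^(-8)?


Step 1: Write the numerator in powers of (z - 8): -9z - 1 = -9(z - 8) + (-9*8 - 1) = -9(z - 8) - 73
Step 2: Divide by (z - 8)^6: f(z) = -73(z - 8)^(-6) - 9(z - 8)^(-5)
Step 3: This finite sum is the Laurent series of f about z = 8.
Step 4: Only the powers -6 and -5 appear, so the coefficient of (z - 8)^(-8) = 0

0


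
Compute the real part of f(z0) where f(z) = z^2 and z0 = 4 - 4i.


Step 1: z0 = 4 - 4i
Step 2: z0^2 = 4^2 - (-4)^2 - 32i
Step 3: real part = 16 - 16 = 0

0


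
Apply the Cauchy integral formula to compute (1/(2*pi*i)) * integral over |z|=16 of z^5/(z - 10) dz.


Step 1: f(z) = z^5, a = 10 is inside |z| = 16
Step 2: By Cauchy integral formula: (1/(2pi*i)) * integral = f(a)
Step 3: f(10) = 10^5 = 100000

100000


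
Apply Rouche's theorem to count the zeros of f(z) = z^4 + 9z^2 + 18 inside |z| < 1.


Step 1: On |z| = 1 the three terms have sizes |z^4| = 1^4 = 1, |9z^2| = 9*1^2 = 9, |18| = 18
Step 2: The dominant term is g(z) = 18; let h(z) = z^4 + 9z^2 so f = g + h
Step 3: On |z| = 1: |g| = 18 and |h| <= 1 + 9 = 10
Step 4: Since 18 > 10, |h| < |g| on |z| = 1, so by Rouche f has the same number of zeros as g inside |z| < 1
Step 5: g(z) = 18 is a nonzero constant with no zeros inside |z| < 1. Answer = 0

0


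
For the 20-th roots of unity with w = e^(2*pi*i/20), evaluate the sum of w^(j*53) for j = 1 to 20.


Step 1: The sum sum_{j=1}^{n} w^(k*j) equals n if n | k, else 0.
Step 2: Here n = 20, k = 53
Step 3: Does n divide k? 20 | 53 -> False
Step 4: Sum = 0

0


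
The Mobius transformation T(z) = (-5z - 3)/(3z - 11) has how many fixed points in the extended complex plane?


Step 1: Fixed points satisfy T(z) = z
Step 2: 3z^2 - 6z + 3 = 0
Step 3: Discriminant = (-6)^2 - 4*3*3 = 0
Step 4: Number of fixed points = 1

1


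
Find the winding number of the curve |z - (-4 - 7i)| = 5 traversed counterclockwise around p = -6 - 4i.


Step 1: Center c = (-4, -7), radius = 5
Step 2: |p - c|^2 = (-2)^2 + 3^2 = 13
Step 3: r^2 = 25
Step 4: |p-c| < r so winding number = 1

1


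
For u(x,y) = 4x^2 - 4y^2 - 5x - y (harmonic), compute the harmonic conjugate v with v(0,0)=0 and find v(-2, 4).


Step 1: v_x = -u_y = 8y + 1
Step 2: v_y = u_x = 8x - 5
Step 3: v = 8xy + x - 5y + C
Step 4: v(0,0) = 0 => C = 0
Step 5: v(-2, 4) = -86

-86


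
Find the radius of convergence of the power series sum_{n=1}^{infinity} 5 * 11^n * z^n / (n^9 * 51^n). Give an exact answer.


Step 1: General term a_n = 5 * 11^n / (n^9 * 51^n)
Step 2: By the root test, |a_n|^(1/n) = 5^(1/n) * 11 / (n^(9/n) * 51) -> 11/51 as n -> infinity (since 5^(1/n) -> 1 and n^(9/n) -> 1)
Step 3: R = 1/lim|a_n|^(1/n) = 51/11

51/11


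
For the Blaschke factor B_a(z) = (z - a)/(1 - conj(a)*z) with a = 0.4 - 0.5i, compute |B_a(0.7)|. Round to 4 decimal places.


Step 1: Numerator z0 - a = 0.7 - (0.4 - 0.5i) = 0.3 + 0.5i
Step 2: Denominator 1 - conj(a)*z0 = 1 - (0.4 + 0.5i)*0.7 = 0.72 - 0.35i
Step 3: |z0 - a|^2 = 0.3^2 + 0.5^2 = 0.34; |1 - conj(a)*z0|^2 = 0.72^2 + (-0.35)^2 = 0.6409
Step 4: |B_a(0.7)| = sqrt(0.34 / 0.6409) = sqrt(0.530504)
Step 5: = 0.7284

0.7284


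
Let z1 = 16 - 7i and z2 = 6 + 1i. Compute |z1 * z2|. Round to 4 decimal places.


Step 1: |z1| = sqrt(16^2 + (-7)^2) = sqrt(305)
Step 2: |z2| = sqrt(6^2 + 1^2) = sqrt(37)
Step 3: |z1*z2| = |z1|*|z2| = sqrt(305) * sqrt(37) = sqrt(305 * 37) = sqrt(11285)
Step 4: = 106.2309

106.2309


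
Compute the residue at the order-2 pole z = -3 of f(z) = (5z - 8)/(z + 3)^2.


Step 1: Pole of order 2 at z = -3
Step 2: Res = lim d/dz [(z + 3)^2 * f(z)] as z -> -3
Step 3: (z + 3)^2 * f(z) = 5z - 8
Step 4: d/dz[5z - 8] = 5

5


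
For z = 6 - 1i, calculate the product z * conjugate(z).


Step 1: conj(z) = 6 + 1i
Step 2: z * conj(z) = 6^2 + (-1)^2
Step 3: = 36 + 1 = 37

37


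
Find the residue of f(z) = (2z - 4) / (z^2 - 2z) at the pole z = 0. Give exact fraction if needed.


Step 1: Q(z) = z^2 - 2z = (z)(z - 2)
Step 2: Q'(z) = 2z - 2
Step 3: Q'(0) = -2, P(0) = -4
Step 4: Res = P(0)/Q'(0) = -4/(-2) = 2

2


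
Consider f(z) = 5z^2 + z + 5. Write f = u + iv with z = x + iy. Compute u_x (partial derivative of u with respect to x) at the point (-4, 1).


Step 1: f(z) = 5(x+iy)^2 + (x+iy) + 5
Step 2: u = 5(x^2 - y^2) + x + 5
Step 3: u_x = 10x + 1
Step 4: At (-4, 1): u_x = -40 + 1 = -39

-39


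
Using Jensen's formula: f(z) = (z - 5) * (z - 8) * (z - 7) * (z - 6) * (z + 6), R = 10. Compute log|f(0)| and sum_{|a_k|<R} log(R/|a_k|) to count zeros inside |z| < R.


Jensen's formula: (1/2pi)*integral log|f(Re^it)|dt = log|f(0)| + sum_{|a_k|<R} log(R/|a_k|)
Step 1: f(0) = (-5) * (-8) * (-7) * (-6) * 6 = 10080
Step 2: log|f(0)| = log|5| + log|8| + log|7| + log|6| + log|-6| = 9.2183
Step 3: Zeros inside |z| < 10: 5, 8, 7, 6, -6
Step 4: Jensen sum = log(10/5) + log(10/8) + log(10/7) + log(10/6) + log(10/6) = 2.2946
Step 5: n(R) = number of terms in the Jensen sum = count of zeros inside |z| < 10 = 5

5


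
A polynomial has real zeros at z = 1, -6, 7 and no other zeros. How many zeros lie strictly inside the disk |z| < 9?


Step 1: Check each root:
  z = 1: |1| = 1 < 9
  z = -6: |-6| = 6 < 9
  z = 7: |7| = 7 < 9
Step 2: Count = 3

3


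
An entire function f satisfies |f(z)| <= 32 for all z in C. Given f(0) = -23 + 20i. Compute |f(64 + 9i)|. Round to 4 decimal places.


Step 1: By Liouville's theorem, a bounded entire function is constant.
Step 2: f(z) = f(0) = -23 + 20i for all z.
Step 3: |f(w)| = |-23 + 20i| = sqrt(529 + 400)
Step 4: = 30.4795

30.4795


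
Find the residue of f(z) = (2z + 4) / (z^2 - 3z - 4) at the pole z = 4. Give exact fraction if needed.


Step 1: Q(z) = z^2 - 3z - 4 = (z - 4)(z + 1)
Step 2: Q'(z) = 2z - 3
Step 3: Q'(4) = 5, P(4) = 12
Step 4: Res = P(4)/Q'(4) = 12/5 = 12/5

12/5


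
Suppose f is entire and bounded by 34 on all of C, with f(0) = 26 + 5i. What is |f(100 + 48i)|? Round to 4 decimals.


Step 1: By Liouville's theorem, a bounded entire function is constant.
Step 2: f(z) = f(0) = 26 + 5i for all z.
Step 3: |f(w)| = |26 + 5i| = sqrt(676 + 25)
Step 4: = 26.4764

26.4764


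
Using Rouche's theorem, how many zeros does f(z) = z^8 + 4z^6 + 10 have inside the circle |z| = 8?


Step 1: On |z| = 8 the three terms have sizes |z^8| = 8^8 = 16777216, |4z^6| = 4*8^6 = 1048576, |10| = 10
Step 2: The dominant term is g(z) = z^8; let h(z) = 4z^6 + 10 so f = g + h
Step 3: On |z| = 8: |g| = 16777216 and |h| <= 1048576 + 10 = 1048586
Step 4: Since 16777216 > 1048586, |h| < |g| on |z| = 8, so by Rouche f has the same number of zeros as g inside |z| < 8
Step 5: g(z) = z^8 has 8 zeros (all at the origin) inside |z| < 8. Answer = 8

8


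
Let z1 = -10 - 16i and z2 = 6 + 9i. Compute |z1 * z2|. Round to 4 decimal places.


Step 1: |z1| = sqrt((-10)^2 + (-16)^2) = sqrt(356)
Step 2: |z2| = sqrt(6^2 + 9^2) = sqrt(117)
Step 3: |z1*z2| = |z1|*|z2| = sqrt(356) * sqrt(117) = sqrt(356 * 117) = sqrt(41652)
Step 4: = 204.0882

204.0882


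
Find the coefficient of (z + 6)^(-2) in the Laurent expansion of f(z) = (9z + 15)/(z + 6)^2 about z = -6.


Step 1: Write the numerator in powers of (z + 6): 9z + 15 = 9(z + 6) + (9*(-6) + 15) = 9(z + 6) - 39
Step 2: Divide by (z + 6)^2: f(z) = -39(z + 6)^(-2) + 9(z + 6)^(-1)
Step 3: This finite sum is the Laurent series of f about z = -6.
Step 4: Coefficient of (z + 6)^(-2) = 9*(-6) + 15 = -39

-39


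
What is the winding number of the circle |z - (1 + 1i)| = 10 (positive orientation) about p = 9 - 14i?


Step 1: Center c = (1, 1), radius = 10
Step 2: |p - c|^2 = 8^2 + (-15)^2 = 289
Step 3: r^2 = 100
Step 4: |p-c| > r so winding number = 0

0


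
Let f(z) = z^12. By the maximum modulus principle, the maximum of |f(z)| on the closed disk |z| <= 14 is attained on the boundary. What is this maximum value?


Step 1: On |z| = 14, |f(z)| = |z|^12 = 14^12
Step 2: By maximum modulus principle, maximum is on boundary.
Step 3: Maximum = 56693912375296 = 56693912375296

56693912375296


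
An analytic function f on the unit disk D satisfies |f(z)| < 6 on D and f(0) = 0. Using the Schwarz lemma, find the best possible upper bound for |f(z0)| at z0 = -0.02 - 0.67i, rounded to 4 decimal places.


Step 1: g = f/6 maps D -> D with g(0) = 0, so by the Schwarz lemma |g(z)| <= |z|, i.e. |f(z)| <= 6|z|; this is sharp (f(z) = 6z).
Step 2: |z0|^2 = (-0.02)^2 + (-0.67)^2 = 0.4493
Step 3: |z0| = sqrt(0.4493) = 0.670298
Step 4: Best bound = 6 * |z0| = 6 * 0.670298 = 4.0218

4.0218


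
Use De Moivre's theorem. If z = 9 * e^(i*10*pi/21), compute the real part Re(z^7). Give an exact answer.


Step 1: By De Moivre's theorem, z^7 = 9^7 * e^(i*7*10*pi/21) = 4782969 * (cos(10*pi/3) + i*sin(10*pi/3))
Step 2: |z|^7 = 9^7 = 4782969
Step 3: Reduce the angle mod 2*pi: 10*pi/3 - 2*pi = 4*pi/3
Step 4: cos(4*pi/3) = -1/2
Step 5: Re(z^7) = 4782969 * (-1/2) = -4782969/2

-4782969/2


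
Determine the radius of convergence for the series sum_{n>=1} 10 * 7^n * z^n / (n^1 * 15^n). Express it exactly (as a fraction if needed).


Step 1: General term a_n = 10 * 7^n / (n^1 * 15^n)
Step 2: By the root test, |a_n|^(1/n) = 10^(1/n) * 7 / (n^(1/n) * 15) -> 7/15 as n -> infinity (since 10^(1/n) -> 1 and n^(1/n) -> 1)
Step 3: R = 1/lim|a_n|^(1/n) = 15/7

15/7


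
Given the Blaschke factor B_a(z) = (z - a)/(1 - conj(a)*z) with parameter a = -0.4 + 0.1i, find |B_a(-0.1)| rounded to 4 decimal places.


Step 1: Numerator z0 - a = -0.1 - (-0.4 + 0.1i) = 0.3 - 0.1i
Step 2: Denominator 1 - conj(a)*z0 = 1 - (-0.4 - 0.1i)*(-0.1) = 0.96 - 0.01i
Step 3: |z0 - a|^2 = 0.3^2 + (-0.1)^2 = 0.1; |1 - conj(a)*z0|^2 = 0.96^2 + (-0.01)^2 = 0.9217
Step 4: |B_a(-0.1)| = sqrt(0.1 / 0.9217) = sqrt(0.108495)
Step 5: = 0.3294

0.3294


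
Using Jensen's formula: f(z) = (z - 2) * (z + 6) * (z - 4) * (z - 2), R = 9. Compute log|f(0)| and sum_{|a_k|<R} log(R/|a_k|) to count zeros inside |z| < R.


Jensen's formula: (1/2pi)*integral log|f(Re^it)|dt = log|f(0)| + sum_{|a_k|<R} log(R/|a_k|)
Step 1: f(0) = (-2) * 6 * (-4) * (-2) = -96
Step 2: log|f(0)| = log|2| + log|-6| + log|4| + log|2| = 4.5643
Step 3: Zeros inside |z| < 9: 2, -6, 4, 2
Step 4: Jensen sum = log(9/2) + log(9/6) + log(9/4) + log(9/2) = 4.2246
Step 5: n(R) = number of terms in the Jensen sum = count of zeros inside |z| < 9 = 4

4


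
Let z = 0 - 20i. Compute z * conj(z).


Step 1: conj(z) = 0 + 20i
Step 2: z * conj(z) = 0^2 + (-20)^2
Step 3: = 0 + 400 = 400

400


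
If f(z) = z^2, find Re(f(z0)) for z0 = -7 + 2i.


Step 1: z0 = -7 + 2i
Step 2: z0^2 = (-7)^2 - 2^2 - 28i
Step 3: real part = 49 - 4 = 45

45


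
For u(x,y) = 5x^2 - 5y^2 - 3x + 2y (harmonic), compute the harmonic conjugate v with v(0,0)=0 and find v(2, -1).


Step 1: v_x = -u_y = 10y - 2
Step 2: v_y = u_x = 10x - 3
Step 3: v = 10xy - 2x - 3y + C
Step 4: v(0,0) = 0 => C = 0
Step 5: v(2, -1) = -21

-21


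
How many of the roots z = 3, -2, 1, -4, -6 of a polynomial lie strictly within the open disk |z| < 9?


Step 1: Check each root:
  z = 3: |3| = 3 < 9
  z = -2: |-2| = 2 < 9
  z = 1: |1| = 1 < 9
  z = -4: |-4| = 4 < 9
  z = -6: |-6| = 6 < 9
Step 2: Count = 5

5


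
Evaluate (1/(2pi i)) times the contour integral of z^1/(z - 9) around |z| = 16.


Step 1: f(z) = z^1, a = 9 is inside |z| = 16
Step 2: By Cauchy integral formula: (1/(2pi*i)) * integral = f(a)
Step 3: f(9) = 9^1 = 9

9


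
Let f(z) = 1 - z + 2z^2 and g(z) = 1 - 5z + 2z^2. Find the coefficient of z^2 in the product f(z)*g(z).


Step 1: z^2 term in f*g comes from: (1)*(2z^2) + (-z)*(-5z) + (2z^2)*(1)
Step 2: = 2 + 5 + 2
Step 3: = 9

9


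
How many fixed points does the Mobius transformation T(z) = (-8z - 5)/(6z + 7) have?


Step 1: Fixed points satisfy T(z) = z
Step 2: 6z^2 + 15z + 5 = 0
Step 3: Discriminant = 15^2 - 4*6*5 = 105
Step 4: Number of fixed points = 2

2


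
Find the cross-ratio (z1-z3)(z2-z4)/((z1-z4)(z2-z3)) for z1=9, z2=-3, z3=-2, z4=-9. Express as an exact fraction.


Step 1: (z1-z3)(z2-z4) = 11 * 6 = 66
Step 2: (z1-z4)(z2-z3) = 18 * (-1) = -18
Step 3: Cross-ratio = -66/18 = -11/3

-11/3


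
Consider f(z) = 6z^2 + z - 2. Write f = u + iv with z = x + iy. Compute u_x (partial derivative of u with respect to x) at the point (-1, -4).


Step 1: f(z) = 6(x+iy)^2 + (x+iy) - 2
Step 2: u = 6(x^2 - y^2) + x - 2
Step 3: u_x = 12x + 1
Step 4: At (-1, -4): u_x = -12 + 1 = -11

-11


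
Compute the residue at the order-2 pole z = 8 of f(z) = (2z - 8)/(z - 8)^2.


Step 1: Pole of order 2 at z = 8
Step 2: Res = lim d/dz [(z - 8)^2 * f(z)] as z -> 8
Step 3: (z - 8)^2 * f(z) = 2z - 8
Step 4: d/dz[2z - 8] = 2

2


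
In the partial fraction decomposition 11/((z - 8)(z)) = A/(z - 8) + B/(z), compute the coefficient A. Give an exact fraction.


Step 1: Multiply both sides by (z - 8) and set z = 8
Step 2: A = 11 / (8 - 0)
Step 3: A = 11 / 8
Step 4: A = 11/8

11/8


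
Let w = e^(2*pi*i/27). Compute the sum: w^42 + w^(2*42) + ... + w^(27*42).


Step 1: The sum sum_{j=1}^{n} w^(k*j) equals n if n | k, else 0.
Step 2: Here n = 27, k = 42
Step 3: Does n divide k? 27 | 42 -> False
Step 4: Sum = 0

0


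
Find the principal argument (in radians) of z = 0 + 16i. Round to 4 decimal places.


Step 1: z = 0 + 16i
Step 2: arg(z) = atan2(16, 0)
Step 3: arg(z) = 1.5708

1.5708


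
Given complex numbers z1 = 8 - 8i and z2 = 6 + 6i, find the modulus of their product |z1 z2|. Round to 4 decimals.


Step 1: |z1| = sqrt(8^2 + (-8)^2) = sqrt(128)
Step 2: |z2| = sqrt(6^2 + 6^2) = sqrt(72)
Step 3: |z1*z2| = |z1|*|z2| = sqrt(128) * sqrt(72) = sqrt(128 * 72) = sqrt(9216)
Step 4: = 96.0

96.0


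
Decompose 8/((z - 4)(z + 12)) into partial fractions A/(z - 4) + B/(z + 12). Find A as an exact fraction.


Step 1: Multiply both sides by (z - 4) and set z = 4
Step 2: A = 8 / (4 + 12)
Step 3: A = 8 / 16
Step 4: A = 1/2

1/2
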